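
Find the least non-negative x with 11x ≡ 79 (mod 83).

60

11⁻¹ ≡ 68 (mod 83) because 11·68 = 748 = 9·83 + 1.
Multiplying both sides by 68: x ≡ 68·79 = 5372 ≡ 60 (mod 83).
Check: 11·60 = 660 = 7·83 + 79.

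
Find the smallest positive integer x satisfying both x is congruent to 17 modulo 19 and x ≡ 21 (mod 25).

321

x ≡ 17 (mod 19) gives x ∈ {17, 36, 55, 74, 93, 112, 131, 150, …}.
The first of these with x mod 25 = 21 is 321.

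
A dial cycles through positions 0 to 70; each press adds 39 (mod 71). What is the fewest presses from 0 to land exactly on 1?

71 = 1·39 + 32
39 = 1·32 + 7
32 = 4·7 + 4
7 = 1·4 + 3
4 = 1·3 + 1
3 = 3·1 + 0
Back-substituting gives 39·51 ≡ 1 (mod 71).

51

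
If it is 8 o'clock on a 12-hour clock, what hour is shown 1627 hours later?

3

Dividing 1627 by 12 gives quotient 135 and remainder 7.
8 + 7 → 3 on a 12-hour dial.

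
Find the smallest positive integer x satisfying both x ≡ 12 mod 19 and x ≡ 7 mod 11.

183

x ≡ 7 (mod 11) gives x ∈ {7, 18, 29, 40, 51, 62, 73, 84, …}.
The first of these with x mod 19 = 12 is 183.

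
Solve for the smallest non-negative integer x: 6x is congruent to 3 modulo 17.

9

6⁻¹ ≡ 3 (mod 17) because 6·3 = 18 = 1·17 + 1.
So x ≡ 3·3 = 9 ≡ 9 (mod 17).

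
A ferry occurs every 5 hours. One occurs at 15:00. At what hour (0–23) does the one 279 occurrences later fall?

18

279·5 = 1395.
1395 − 58·24 = 3, so 1395 ≡ 3 (mod 24).
(15 + 3) mod 24 = 18.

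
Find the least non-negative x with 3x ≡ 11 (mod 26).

21

3⁻¹ ≡ 9 (mod 26) because 3·9 = 27 = 1·26 + 1.
So x ≡ 9·11 = 99 ≡ 21 (mod 26).
Check: 3·21 = 63 = 2·26 + 11.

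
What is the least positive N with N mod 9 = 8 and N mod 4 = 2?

26

Since 4·7 ≡ 1 (mod 9), take x = 2 + 4·((8−2)·7 mod 9) = 2 + 4·6 = 26.
Check: 26 mod 9 = 8, 26 mod 4 = 2.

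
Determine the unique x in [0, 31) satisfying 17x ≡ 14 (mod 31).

17⁻¹ ≡ 11 (mod 31) because 17·11 = 187 = 6·31 + 1.
So x ≡ 11·14 = 154 ≡ 30 (mod 31).

30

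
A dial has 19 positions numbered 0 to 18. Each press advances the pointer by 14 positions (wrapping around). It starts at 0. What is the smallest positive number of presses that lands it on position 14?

The inverse of 14 mod 19 is 15 (since 14·15 = 210 ≡ 1).
So x ≡ 15·14 = 210 ≡ 1 (mod 19).
Check: 14·1 = 14 = 0·19 + 14.

1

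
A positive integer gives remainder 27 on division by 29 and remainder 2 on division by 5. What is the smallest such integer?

Since 5·6 ≡ 1 (mod 29), take x = 2 + 5·((27−2)·6 mod 29) = 2 + 5·5 = 27.
Check: 27 mod 29 = 27, 27 mod 5 = 2.

27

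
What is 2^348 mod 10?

The units digit of 2^n cycles with period 4: 2, 4, 8, 6, …
348 leaves remainder 0 on division by 4, so 2^348 ends in 6.

6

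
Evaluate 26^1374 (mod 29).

9

By repeated squaring mod 29: 26^1≡26, 26^2≡9, 26^4≡23, 26^8≡7, 26^16≡20, 26^32≡23, 26^64≡7, 26^128≡20, 26^256≡23, 26^512≡7, 26^1024≡20.
1374 = 2 + 4 + 8 + 16 + 64 + 256 + 1024, so 26^1374 ≡ 9·23·7·20·7·23·20 ≡ 9 (mod 29).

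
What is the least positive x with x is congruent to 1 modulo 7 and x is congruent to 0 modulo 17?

x ≡ 1 (mod 7) gives x ∈ {1, 8, 15, 22, 29, 36, 43, 50, …}.
The first of these with x mod 17 = 0 is 85.

85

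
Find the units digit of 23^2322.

Last digits of 3^n: 3, 9, 7, 1 (period 4).
2322 mod 4 = 2, so the last digit matches 3^2 = 9.

9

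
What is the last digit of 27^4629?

The units digit of 27^n cycles with period 4: 7, 9, 3, 1, …
4629 leaves remainder 1 on division by 4, so 27^4629 ends in 7.

7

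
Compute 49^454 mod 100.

1

Successive squares of 49 mod 100: 49^1≡49, 49^2≡1, 49^4≡1, 49^8≡1, 49^16≡1, 49^32≡1, 49^64≡1, 49^128≡1, 49^256≡1.
454 = 2 + 4 + 64 + 128 + 256, so 49^454 ≡ 1·1·1·1·1 ≡ 1 (mod 100).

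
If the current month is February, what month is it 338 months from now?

338 = 28·12 + 2, so 338 mod 12 = 2.
February + 2 months → April.

April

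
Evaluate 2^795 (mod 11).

10

By repeated squaring mod 11: 2^1≡2, 2^2≡4, 2^4≡5, 2^8≡3, 2^16≡9, 2^32≡4, 2^64≡5, 2^128≡3, 2^256≡9, 2^512≡4.
795 = 1 + 2 + 8 + 16 + 256 + 512, so 2^795 ≡ 2·4·3·9·9·4 ≡ 10 (mod 11).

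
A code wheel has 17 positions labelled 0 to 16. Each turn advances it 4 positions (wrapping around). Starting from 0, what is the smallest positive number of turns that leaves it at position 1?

13

17 = 4·4 + 1
4 = 4·1 + 0
Back-substituting gives 4·13 ≡ 1 (mod 17).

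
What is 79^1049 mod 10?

9

Powers of 9 mod 10 repeat with period 2: 9, 1.
1049 mod 2 = 1, so the last digit matches 9^1 = 9.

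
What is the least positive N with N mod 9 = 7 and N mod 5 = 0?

25

Since 5·2 ≡ 1 (mod 9), take x = 0 + 5·((7−0)·2 mod 9) = 0 + 5·5 = 25.
Check: 25 mod 9 = 7, 25 mod 5 = 0.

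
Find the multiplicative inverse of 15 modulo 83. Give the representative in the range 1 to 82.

72

15·72 = 1080 = 13·83 + 1, so 15⁻¹ ≡ 72 (mod 83).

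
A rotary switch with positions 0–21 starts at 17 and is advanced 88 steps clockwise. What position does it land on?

88 = 4·22 + 0, so 88 mod 22 = 0.
(17 + 0) mod 22 = 17.

17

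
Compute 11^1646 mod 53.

Square-and-reduce mod 53: 11^1≡11, 11^2≡15, 11^4≡13, 11^8≡10, 11^16≡47, 11^32≡36, 11^64≡24, 11^128≡46, 11^256≡49, 11^512≡16, 11^1024≡44.
Since 1646 = 2 + 4 + 8 + 32 + 64 + 512 + 1024 in binary, 11^1646 ≡ 15·13·10·36·24·16·44 ≡ 10 (mod 53).

10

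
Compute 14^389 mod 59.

11

Square-and-reduce mod 59: 14^1≡14, 14^2≡19, 14^4≡7, 14^8≡49, 14^16≡41, 14^32≡29, 14^64≡15, 14^128≡48, 14^256≡3.
389 = 1 + 4 + 128 + 256, so 14^389 ≡ 14·7·48·3 ≡ 11 (mod 59).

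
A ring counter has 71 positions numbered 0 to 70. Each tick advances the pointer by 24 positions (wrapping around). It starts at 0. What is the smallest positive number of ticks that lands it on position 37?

The inverse of 24 mod 71 is 3 (since 24·3 = 72 ≡ 1).
Multiplying both sides by 3: x ≡ 3·37 = 111 ≡ 40 (mod 71).

40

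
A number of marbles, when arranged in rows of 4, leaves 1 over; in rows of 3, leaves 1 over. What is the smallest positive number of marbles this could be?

1

Since 3·3 ≡ 1 (mod 4), take x = 1 + 3·((1−1)·3 mod 4) = 1 + 3·0 = 1.
Check: 1 mod 4 = 1, 1 mod 3 = 1.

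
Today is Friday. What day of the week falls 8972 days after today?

Wednesday

8972 mod 7 = 5 (since 1281·7 = 8967).
Friday + 5 days → Wednesday.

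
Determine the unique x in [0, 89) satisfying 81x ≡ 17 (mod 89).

9

81⁻¹ ≡ 11 (mod 89) because 81·11 = 891 = 10·89 + 1.
Multiplying both sides by 11: x ≡ 11·17 = 187 ≡ 9 (mod 89).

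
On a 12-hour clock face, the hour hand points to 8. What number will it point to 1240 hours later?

12

1240 = 103·12 + 4, so 1240 mod 12 = 4.
8 + 4 → 12 on a 12-hour dial.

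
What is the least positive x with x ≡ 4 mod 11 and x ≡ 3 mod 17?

37

x ≡ 4 (mod 11) gives x ∈ {4, 15, 26, 37}.
The first of these with x mod 17 = 3 is 37.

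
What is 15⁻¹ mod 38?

33

15·33 = 495 = 13·38 + 1, so 15⁻¹ ≡ 33 (mod 38).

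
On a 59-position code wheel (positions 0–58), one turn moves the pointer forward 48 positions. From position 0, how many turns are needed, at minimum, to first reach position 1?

16

59 = 1·48 + 11
48 = 4·11 + 4
11 = 2·4 + 3
4 = 1·3 + 1
3 = 3·1 + 0
Back-substituting gives 48·16 ≡ 1 (mod 59).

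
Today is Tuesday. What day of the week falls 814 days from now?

Thursday

814 mod 7 = 2 (since 116·7 = 812).
Tuesday + 2 days → Thursday.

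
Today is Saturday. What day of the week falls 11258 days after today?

Monday

11258 mod 7 = 2 (since 1608·7 = 11256).
Saturday + 2 days → Monday.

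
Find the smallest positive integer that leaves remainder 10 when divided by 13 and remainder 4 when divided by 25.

x ≡ 10 (mod 13) gives x ∈ {10, 23, 36, 49, 62, 75, 88, 101, …}.
The first of these with x mod 25 = 4 is 179.

179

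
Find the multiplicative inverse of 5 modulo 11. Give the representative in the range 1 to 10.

5·9 = 45 = 4·11 + 1, so 5⁻¹ ≡ 9 (mod 11).

9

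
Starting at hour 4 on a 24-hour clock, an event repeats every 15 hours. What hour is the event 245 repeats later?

245·15 = 3675.
Dividing 3675 by 24 gives quotient 153 and remainder 3.
(4 + 3) mod 24 = 7.

7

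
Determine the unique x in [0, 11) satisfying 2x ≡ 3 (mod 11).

2⁻¹ ≡ 6 (mod 11) because 2·6 = 12 = 1·11 + 1.
Multiplying both sides by 6: x ≡ 6·3 = 18 ≡ 7 (mod 11).

7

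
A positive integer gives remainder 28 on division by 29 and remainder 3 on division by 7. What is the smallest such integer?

x ≡ 3 (mod 7) gives x ∈ {3, 10, 17, 24, 31, 38, 45, 52, …}.
The first of these with x mod 29 = 28 is 115.

115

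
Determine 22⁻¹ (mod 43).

2

43 = 1·22 + 21
22 = 1·21 + 1
21 = 21·1 + 0
Back-substituting gives 22·2 ≡ 1 (mod 43).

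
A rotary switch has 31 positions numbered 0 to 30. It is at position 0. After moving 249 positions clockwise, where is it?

Dividing 249 by 31 gives quotient 8 and remainder 1.
(0 + 1) mod 31 = 1.

1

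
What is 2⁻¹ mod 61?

31

61 = 30·2 + 1
2 = 2·1 + 0
Back-substituting gives 2·31 ≡ 1 (mod 61).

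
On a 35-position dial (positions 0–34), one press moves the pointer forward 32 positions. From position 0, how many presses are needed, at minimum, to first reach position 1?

23

35 = 1·32 + 3
32 = 10·3 + 2
3 = 1·2 + 1
2 = 2·1 + 0
Back-substituting gives 32·23 ≡ 1 (mod 35).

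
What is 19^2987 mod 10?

9

Powers of 9 mod 10 repeat with period 2: 9, 1.
2987 leaves remainder 1 on division by 2, so 19^2987 ends in 9.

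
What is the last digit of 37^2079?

3

Powers of 7 mod 10 repeat with period 4: 7, 9, 3, 1.
2079 leaves remainder 3 on division by 4, so 37^2079 ends in 3.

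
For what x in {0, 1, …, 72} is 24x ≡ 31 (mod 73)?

24⁻¹ ≡ 70 (mod 73) because 24·70 = 1680 = 23·73 + 1.
So x ≡ 70·31 = 2170 ≡ 53 (mod 73).

53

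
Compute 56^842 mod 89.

84

By repeated squaring mod 89: 56^1≡56, 56^2≡21, 56^4≡85, 56^8≡16, 56^16≡78, 56^32≡32, 56^64≡45, 56^128≡67, 56^256≡39, 56^512≡8.
842 = 2 + 8 + 64 + 256 + 512, so 56^842 ≡ 21·16·45·39·8 ≡ 84 (mod 89).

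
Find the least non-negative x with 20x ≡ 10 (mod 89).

45

The inverse of 20 mod 89 is 49 (since 20·49 = 980 ≡ 1).
So x ≡ 49·10 = 490 ≡ 45 (mod 89).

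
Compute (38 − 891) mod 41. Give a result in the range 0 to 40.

8

891 mod 41 = 30 (since 21·41 = 861).
(38 − 30) mod 41 = 8.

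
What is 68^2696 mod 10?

6

The units digit of 68^n cycles with period 4: 8, 4, 2, 6, …
2696 mod 4 = 0, so the last digit matches 8^4 = 6.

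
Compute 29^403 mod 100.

89

By repeated squaring mod 100: 29^1≡29, 29^2≡41, 29^4≡81, 29^8≡61, 29^16≡21, 29^32≡41, 29^64≡81, 29^128≡61, 29^256≡21.
Since 403 = 1 + 2 + 16 + 128 + 256 in binary, 29^403 ≡ 29·41·21·61·21 ≡ 89 (mod 100).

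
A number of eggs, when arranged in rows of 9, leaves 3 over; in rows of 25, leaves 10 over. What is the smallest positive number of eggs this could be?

x ≡ 3 (mod 9) gives x ∈ {3, 12, 21, 30, 39, 48, 57, 66, …}.
The first of these with x mod 25 = 10 is 210.

210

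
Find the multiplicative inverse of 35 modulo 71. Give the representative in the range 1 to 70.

69

71 = 2·35 + 1
35 = 35·1 + 0
Back-substituting gives 35·69 ≡ 1 (mod 71).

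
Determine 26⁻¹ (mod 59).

25

59 = 2·26 + 7
26 = 3·7 + 5
7 = 1·5 + 2
5 = 2·2 + 1
2 = 2·1 + 0
Back-substituting gives 26·25 ≡ 1 (mod 59).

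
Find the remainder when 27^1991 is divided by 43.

32

By repeated squaring mod 43: 27^1≡27, 27^2≡41, 27^4≡4, 27^8≡16, 27^16≡41, 27^32≡4, 27^64≡16, 27^128≡41, 27^256≡4, 27^512≡16, 27^1024≡41.
Since 1991 = 1 + 2 + 4 + 64 + 128 + 256 + 512 + 1024 in binary, 27^1991 ≡ 27·41·4·16·41·4·16·41 ≡ 32 (mod 43).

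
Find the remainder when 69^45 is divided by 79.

61

Successive squares of 69 mod 79: 69^1≡69, 69^2≡21, 69^4≡46, 69^8≡62, 69^16≡52, 69^32≡18.
45 = 1 + 4 + 8 + 32, so 69^45 ≡ 69·46·62·18 ≡ 61 (mod 79).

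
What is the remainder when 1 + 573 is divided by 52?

573 mod 52 = 1 (since 11·52 = 572).
(1 + 1) mod 52 = 2.

2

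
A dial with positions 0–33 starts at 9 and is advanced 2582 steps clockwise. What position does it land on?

7

2582 = 75·34 + 32, so 2582 mod 34 = 32.
(9 + 32) mod 34 = 7.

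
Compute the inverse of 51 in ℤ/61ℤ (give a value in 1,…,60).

61 = 1·51 + 10
51 = 5·10 + 1
10 = 10·1 + 0
Back-substituting gives 51·6 ≡ 1 (mod 61).

6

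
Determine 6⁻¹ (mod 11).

6·2 = 12 = 1·11 + 1, so 6⁻¹ ≡ 2 (mod 11).

2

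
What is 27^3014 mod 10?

9

The units digit of 27^n cycles with period 4: 7, 9, 3, 1, …
3014 leaves remainder 2 on division by 4, so 27^3014 ends in 9.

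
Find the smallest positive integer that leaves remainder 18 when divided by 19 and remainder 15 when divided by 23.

360

x ≡ 18 (mod 19) gives x ∈ {18, 37, 56, 75, 94, 113, 132, 151, …}.
The first of these with x mod 23 = 15 is 360.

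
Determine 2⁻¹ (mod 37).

19

37 = 18·2 + 1
2 = 2·1 + 0
Back-substituting gives 2·19 ≡ 1 (mod 37).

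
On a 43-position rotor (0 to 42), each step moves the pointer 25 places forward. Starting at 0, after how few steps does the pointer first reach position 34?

22

The inverse of 25 mod 43 is 31 (since 25·31 = 775 ≡ 1).
So x ≡ 31·34 = 1054 ≡ 22 (mod 43).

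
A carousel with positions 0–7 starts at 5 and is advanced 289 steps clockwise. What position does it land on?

Dividing 289 by 8 gives quotient 36 and remainder 1.
(5 + 1) mod 8 = 6.

6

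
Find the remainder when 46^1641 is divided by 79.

8

Successive squares of 46 mod 79: 46^1≡46, 46^2≡62, 46^4≡52, 46^8≡18, 46^16≡8, 46^32≡64, 46^64≡67, 46^128≡65, 46^256≡38, 46^512≡22, 46^1024≡10.
1641 = 1 + 8 + 32 + 64 + 512 + 1024, so 46^1641 ≡ 46·18·64·67·22·10 ≡ 8 (mod 79).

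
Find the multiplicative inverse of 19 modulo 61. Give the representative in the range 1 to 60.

61 = 3·19 + 4
19 = 4·4 + 3
4 = 1·3 + 1
3 = 3·1 + 0
Back-substituting gives 19·45 ≡ 1 (mod 61).

45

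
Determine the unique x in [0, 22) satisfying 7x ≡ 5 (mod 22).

7

7⁻¹ ≡ 19 (mod 22) because 7·19 = 133 = 6·22 + 1.
Multiplying both sides by 19: x ≡ 19·5 = 95 ≡ 7 (mod 22).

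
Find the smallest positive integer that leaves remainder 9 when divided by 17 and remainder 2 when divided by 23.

Since 23·3 ≡ 1 (mod 17), take x = 2 + 23·((9−2)·3 mod 17) = 2 + 23·4 = 94.
Check: 94 mod 17 = 9, 94 mod 23 = 2.

94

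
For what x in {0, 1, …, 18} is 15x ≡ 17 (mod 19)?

10

15⁻¹ ≡ 14 (mod 19) because 15·14 = 210 = 11·19 + 1.
Multiplying both sides by 14: x ≡ 14·17 = 238 ≡ 10 (mod 19).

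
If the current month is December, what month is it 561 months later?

September

Dividing 561 by 12 gives quotient 46 and remainder 9.
December + 9 months → September.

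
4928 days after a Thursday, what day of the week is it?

Thursday

4928 mod 7 = 0 (since 704·7 = 4928).
Thursday + 0 days → Thursday.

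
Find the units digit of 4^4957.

Powers of 4 mod 10 repeat with period 2: 4, 6.
4957 mod 2 = 1, so the last digit matches 4^1 = 4.

4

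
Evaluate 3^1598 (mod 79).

26

By repeated squaring mod 79: 3^1≡3, 3^2≡9, 3^4≡2, 3^8≡4, 3^16≡16, 3^32≡19, 3^64≡45, 3^128≡50, 3^256≡51, 3^512≡73, 3^1024≡36.
Since 1598 = 2 + 4 + 8 + 16 + 32 + 512 + 1024 in binary, 3^1598 ≡ 9·2·4·16·19·73·36 ≡ 26 (mod 79).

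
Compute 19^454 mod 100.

By repeated squaring mod 100: 19^1≡19, 19^2≡61, 19^4≡21, 19^8≡41, 19^16≡81, 19^32≡61, 19^64≡21, 19^128≡41, 19^256≡81.
454 = 2 + 4 + 64 + 128 + 256, so 19^454 ≡ 61·21·21·41·81 ≡ 21 (mod 100).

21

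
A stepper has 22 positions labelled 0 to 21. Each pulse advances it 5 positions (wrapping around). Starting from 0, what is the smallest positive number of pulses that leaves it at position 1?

5·9 = 45 = 2·22 + 1, so 5⁻¹ ≡ 9 (mod 22).

9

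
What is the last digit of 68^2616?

Powers of 8 mod 10 repeat with period 4: 8, 4, 2, 6.
2616 leaves remainder 0 on division by 4, so 68^2616 ends in 6.

6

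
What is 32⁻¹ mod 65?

63

65 = 2·32 + 1
32 = 32·1 + 0
Back-substituting gives 32·63 ≡ 1 (mod 65).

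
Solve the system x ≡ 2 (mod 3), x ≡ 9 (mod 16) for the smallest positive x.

Since 16·1 ≡ 1 (mod 3), take x = 9 + 16·((2−9)·1 mod 3) = 9 + 16·2 = 41.
Check: 41 mod 3 = 2, 41 mod 16 = 9.

41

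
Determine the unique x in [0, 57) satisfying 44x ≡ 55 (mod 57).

44⁻¹ ≡ 35 (mod 57) because 44·35 = 1540 = 27·57 + 1.
So x ≡ 35·55 = 1925 ≡ 44 (mod 57).
Check: 44·44 = 1936 = 33·57 + 55.

44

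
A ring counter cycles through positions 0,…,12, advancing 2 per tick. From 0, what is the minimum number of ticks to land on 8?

4

2⁻¹ ≡ 7 (mod 13) because 2·7 = 14 = 1·13 + 1.
Multiplying both sides by 7: x ≡ 7·8 = 56 ≡ 4 (mod 13).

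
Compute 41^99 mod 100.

Successive squares of 41 mod 100: 41^1≡41, 41^2≡81, 41^4≡61, 41^8≡21, 41^16≡41, 41^32≡81, 41^64≡61.
Since 99 = 1 + 2 + 32 + 64 in binary, 41^99 ≡ 41·81·81·61 ≡ 61 (mod 100).

61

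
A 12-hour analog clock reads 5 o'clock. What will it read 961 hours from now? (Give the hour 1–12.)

Dividing 961 by 12 gives quotient 80 and remainder 1.
5 + 1 → 6 on a 12-hour dial.

6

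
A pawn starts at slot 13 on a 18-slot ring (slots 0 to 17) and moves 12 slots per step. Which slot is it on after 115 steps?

115·12 = 1380.
1380 = 76·18 + 12, so 1380 mod 18 = 12.
(13 + 12) mod 18 = 7.

7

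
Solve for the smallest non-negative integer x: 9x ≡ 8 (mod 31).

The inverse of 9 mod 31 is 7 (since 9·7 = 63 ≡ 1).
Multiplying both sides by 7: x ≡ 7·8 = 56 ≡ 25 (mod 31).
Check: 9·25 = 225 = 7·31 + 8.

25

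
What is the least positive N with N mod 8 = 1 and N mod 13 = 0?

65

x ≡ 1 (mod 8) gives x ∈ {1, 9, 17, 25, 33, 41, 49, 57, …}.
The first of these with x mod 13 = 0 is 65.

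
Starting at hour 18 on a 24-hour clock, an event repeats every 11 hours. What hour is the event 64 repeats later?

2

64·11 = 704.
704 = 29·24 + 8, so 704 mod 24 = 8.
(18 + 8) mod 24 = 2.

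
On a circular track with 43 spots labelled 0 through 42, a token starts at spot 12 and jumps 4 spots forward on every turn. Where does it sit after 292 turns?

292·4 = 1168.
1168 − 27·43 = 7, so 1168 ≡ 7 (mod 43).
(12 + 7) mod 43 = 19.

19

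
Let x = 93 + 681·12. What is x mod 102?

681·12 = 8172.
8172 = 80·102 + 12, so 8172 mod 102 = 12.
(93 + 12) mod 102 = 3.

3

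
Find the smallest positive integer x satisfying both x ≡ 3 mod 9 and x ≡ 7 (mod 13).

111

x ≡ 3 (mod 9) gives x ∈ {3, 12, 21, 30, 39, 48, 57, 66, …}.
The first of these with x mod 13 = 7 is 111.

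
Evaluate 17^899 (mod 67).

By repeated squaring mod 67: 17^1≡17, 17^2≡21, 17^4≡39, 17^8≡47, 17^16≡65, 17^32≡4, 17^64≡16, 17^128≡55, 17^256≡10, 17^512≡33.
899 = 1 + 2 + 128 + 256 + 512, so 17^899 ≡ 17·21·55·10·33 ≡ 47 (mod 67).

47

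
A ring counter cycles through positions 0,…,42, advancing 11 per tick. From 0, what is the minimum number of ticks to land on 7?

11⁻¹ ≡ 4 (mod 43) because 11·4 = 44 = 1·43 + 1.
So x ≡ 4·7 = 28 ≡ 28 (mod 43).

28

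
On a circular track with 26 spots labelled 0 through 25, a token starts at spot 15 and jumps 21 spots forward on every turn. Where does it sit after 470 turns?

5

470·21 = 9870.
Dividing 9870 by 26 gives quotient 379 and remainder 16.
(15 + 16) mod 26 = 5.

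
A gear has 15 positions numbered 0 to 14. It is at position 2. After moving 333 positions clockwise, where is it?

Dividing 333 by 15 gives quotient 22 and remainder 3.
(2 + 3) mod 15 = 5.

5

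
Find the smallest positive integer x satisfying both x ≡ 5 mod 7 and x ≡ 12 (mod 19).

12

x ≡ 5 (mod 7) gives x ∈ {5, 12}.
The first of these with x mod 19 = 12 is 12.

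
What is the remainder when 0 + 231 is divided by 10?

1

Dividing 231 by 10 gives quotient 23 and remainder 1.
(0 + 1) mod 10 = 1.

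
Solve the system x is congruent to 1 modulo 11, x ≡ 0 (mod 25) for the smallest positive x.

x ≡ 1 (mod 11) gives x ∈ {1, 12, 23, 34, 45, 56, 67, 78, …}.
The first of these with x mod 25 = 0 is 100.

100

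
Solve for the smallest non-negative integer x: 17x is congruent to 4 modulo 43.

The inverse of 17 mod 43 is 38 (since 17·38 = 646 ≡ 1).
Multiplying both sides by 38: x ≡ 38·4 = 152 ≡ 23 (mod 43).

23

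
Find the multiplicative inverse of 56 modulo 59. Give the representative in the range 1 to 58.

56·39 = 2184 = 37·59 + 1, so 56⁻¹ ≡ 39 (mod 59).

39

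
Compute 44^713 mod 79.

Successive squares of 44 mod 79: 44^1≡44, 44^2≡40, 44^4≡20, 44^8≡5, 44^16≡25, 44^32≡72, 44^64≡49, 44^128≡31, 44^256≡13, 44^512≡11.
713 = 1 + 8 + 64 + 128 + 512, so 44^713 ≡ 44·5·49·31·11 ≡ 31 (mod 79).

31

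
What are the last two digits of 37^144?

Successive squares of 37 mod 100: 37^1≡37, 37^2≡69, 37^4≡61, 37^8≡21, 37^16≡41, 37^32≡81, 37^64≡61, 37^128≡21.
Since 144 = 16 + 128 in binary, 37^144 ≡ 41·21 ≡ 61 (mod 100).

61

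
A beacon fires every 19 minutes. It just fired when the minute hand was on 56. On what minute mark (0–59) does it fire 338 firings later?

58

338·19 = 6422.
6422 = 107·60 + 2, so 6422 mod 60 = 2.
(56 + 2) mod 60 = 58.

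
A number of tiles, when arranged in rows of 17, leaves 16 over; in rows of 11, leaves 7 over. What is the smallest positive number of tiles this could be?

84

Since 11·14 ≡ 1 (mod 17), take x = 7 + 11·((16−7)·14 mod 17) = 7 + 11·7 = 84.
Check: 84 mod 17 = 16, 84 mod 11 = 7.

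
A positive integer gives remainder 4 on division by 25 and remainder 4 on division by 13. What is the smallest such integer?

4

x ≡ 4 (mod 13) gives x ∈ {4}.
The first of these with x mod 25 = 4 is 4.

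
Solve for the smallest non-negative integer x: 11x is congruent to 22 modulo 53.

The inverse of 11 mod 53 is 29 (since 11·29 = 319 ≡ 1).
So x ≡ 29·22 = 638 ≡ 2 (mod 53).
Check: 11·2 = 22 = 0·53 + 22.

2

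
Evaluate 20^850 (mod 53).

40

By repeated squaring mod 53: 20^1≡20, 20^2≡29, 20^4≡46, 20^8≡49, 20^16≡16, 20^32≡44, 20^64≡28, 20^128≡42, 20^256≡15, 20^512≡13.
850 = 2 + 16 + 64 + 256 + 512, so 20^850 ≡ 29·16·28·15·13 ≡ 40 (mod 53).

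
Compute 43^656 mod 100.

1

Successive squares of 43 mod 100: 43^1≡43, 43^2≡49, 43^4≡1, 43^8≡1, 43^16≡1, 43^32≡1, 43^64≡1, 43^128≡1, 43^256≡1, 43^512≡1.
Since 656 = 16 + 128 + 512 in binary, 43^656 ≡ 1·1·1 ≡ 1 (mod 100).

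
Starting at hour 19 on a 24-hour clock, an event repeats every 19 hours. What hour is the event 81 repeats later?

81·19 = 1539.
1539 = 64·24 + 3, so 1539 mod 24 = 3.
(19 + 3) mod 24 = 22.

22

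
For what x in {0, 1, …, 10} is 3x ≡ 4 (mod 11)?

5

The inverse of 3 mod 11 is 4 (since 3·4 = 12 ≡ 1).
So x ≡ 4·4 = 16 ≡ 5 (mod 11).
Check: 3·5 = 15 = 1·11 + 4.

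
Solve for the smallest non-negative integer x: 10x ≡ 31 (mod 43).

10⁻¹ ≡ 13 (mod 43) because 10·13 = 130 = 3·43 + 1.
Multiplying both sides by 13: x ≡ 13·31 = 403 ≡ 16 (mod 43).
Check: 10·16 = 160 = 3·43 + 31.

16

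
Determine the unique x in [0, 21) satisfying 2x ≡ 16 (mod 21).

The inverse of 2 mod 21 is 11 (since 2·11 = 22 ≡ 1).
Multiplying both sides by 11: x ≡ 11·16 = 176 ≡ 8 (mod 21).
Check: 2·8 = 16 = 0·21 + 16.

8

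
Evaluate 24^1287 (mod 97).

Square-and-reduce mod 97: 24^1≡24, 24^2≡91, 24^4≡36, 24^8≡35, 24^16≡61, 24^32≡35, 24^64≡61, 24^128≡35, 24^256≡61, 24^512≡35, 24^1024≡61.
Since 1287 = 1 + 2 + 4 + 256 + 1024 in binary, 24^1287 ≡ 24·91·36·61·61 ≡ 47 (mod 97).

47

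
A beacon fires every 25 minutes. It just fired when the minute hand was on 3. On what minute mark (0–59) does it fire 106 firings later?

106·25 = 2650.
2650 mod 60 = 10 (since 44·60 = 2640).
(3 + 10) mod 60 = 13.

13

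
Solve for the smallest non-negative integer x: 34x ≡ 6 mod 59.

The inverse of 34 mod 59 is 33 (since 34·33 = 1122 ≡ 1).
Multiplying both sides by 33: x ≡ 33·6 = 198 ≡ 21 (mod 59).
Check: 34·21 = 714 = 12·59 + 6.

21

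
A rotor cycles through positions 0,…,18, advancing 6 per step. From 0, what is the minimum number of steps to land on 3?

10

6⁻¹ ≡ 16 (mod 19) because 6·16 = 96 = 5·19 + 1.
Multiplying both sides by 16: x ≡ 16·3 = 48 ≡ 10 (mod 19).
Check: 6·10 = 60 = 3·19 + 3.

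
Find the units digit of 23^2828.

1

Powers of 3 mod 10 repeat with period 4: 3, 9, 7, 1.
2828 leaves remainder 0 on division by 4, so 23^2828 ends in 1.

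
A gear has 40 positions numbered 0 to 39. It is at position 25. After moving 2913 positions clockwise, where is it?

2913 − 72·40 = 33, so 2913 ≡ 33 (mod 40).
(25 + 33) mod 40 = 18.

18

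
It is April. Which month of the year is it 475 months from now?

November

475 = 39·12 + 7, so 475 mod 12 = 7.
April + 7 months → November.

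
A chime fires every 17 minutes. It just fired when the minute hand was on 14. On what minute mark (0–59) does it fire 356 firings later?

356·17 = 6052.
6052 − 100·60 = 52, so 6052 ≡ 52 (mod 60).
(14 + 52) mod 60 = 6.

6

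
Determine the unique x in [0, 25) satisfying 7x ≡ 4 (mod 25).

22

The inverse of 7 mod 25 is 18 (since 7·18 = 126 ≡ 1).
Multiplying both sides by 18: x ≡ 18·4 = 72 ≡ 22 (mod 25).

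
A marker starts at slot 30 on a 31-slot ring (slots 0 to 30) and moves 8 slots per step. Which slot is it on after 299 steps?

4

299·8 = 2392.
2392 mod 31 = 5 (since 77·31 = 2387).
(30 + 5) mod 31 = 4.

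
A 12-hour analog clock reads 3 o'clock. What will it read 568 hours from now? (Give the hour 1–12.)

7

568 − 47·12 = 4, so 568 ≡ 4 (mod 12).
3 + 4 → 7 on a 12-hour dial.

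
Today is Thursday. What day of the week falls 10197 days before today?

Saturday

10197 mod 7 = 5 (since 1456·7 = 10192).
Thursday − 5 days → Saturday.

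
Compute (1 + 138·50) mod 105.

138·50 = 6900.
6900 mod 105 = 75 (since 65·105 = 6825).
(1 + 75) mod 105 = 76.

76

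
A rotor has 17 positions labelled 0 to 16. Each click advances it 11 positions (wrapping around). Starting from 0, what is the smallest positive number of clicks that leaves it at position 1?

17 = 1·11 + 6
11 = 1·6 + 5
6 = 1·5 + 1
5 = 5·1 + 0
Back-substituting gives 11·14 ≡ 1 (mod 17).

14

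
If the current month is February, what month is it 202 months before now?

202 = 16·12 + 10, so 202 mod 12 = 10.
February − 10 months → April.

April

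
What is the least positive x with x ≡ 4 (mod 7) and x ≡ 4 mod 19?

4

Since 19·3 ≡ 1 (mod 7), take x = 4 + 19·((4−4)·3 mod 7) = 4 + 19·0 = 4.
Check: 4 mod 7 = 4, 4 mod 19 = 4.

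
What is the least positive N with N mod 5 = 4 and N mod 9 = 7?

34

x ≡ 4 (mod 5) gives x ∈ {4, 9, 14, 19, 24, 29, 34}.
The first of these with x mod 9 = 7 is 34.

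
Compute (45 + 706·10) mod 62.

706·10 = 7060.
Dividing 7060 by 62 gives quotient 113 and remainder 54.
(45 + 54) mod 62 = 37.

37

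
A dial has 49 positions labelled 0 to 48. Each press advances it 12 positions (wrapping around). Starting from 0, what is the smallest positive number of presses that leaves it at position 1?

49 = 4·12 + 1
12 = 12·1 + 0
Back-substituting gives 12·45 ≡ 1 (mod 49).

45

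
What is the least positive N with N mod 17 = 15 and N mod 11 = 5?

x ≡ 5 (mod 11) gives x ∈ {5, 16, 27, 38, 49}.
The first of these with x mod 17 = 15 is 49.

49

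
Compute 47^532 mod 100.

Successive squares of 47 mod 100: 47^1≡47, 47^2≡9, 47^4≡81, 47^8≡61, 47^16≡21, 47^32≡41, 47^64≡81, 47^128≡61, 47^256≡21, 47^512≡41.
532 = 4 + 16 + 512, so 47^532 ≡ 81·21·41 ≡ 41 (mod 100).

41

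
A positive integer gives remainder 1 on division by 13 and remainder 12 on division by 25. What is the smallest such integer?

Since 25·12 ≡ 1 (mod 13), take x = 12 + 25·((1−12)·12 mod 13) = 12 + 25·11 = 287.
Check: 287 mod 13 = 1, 287 mod 25 = 12.

287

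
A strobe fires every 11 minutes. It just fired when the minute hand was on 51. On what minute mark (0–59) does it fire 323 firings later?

323·11 = 3553.
Dividing 3553 by 60 gives quotient 59 and remainder 13.
(51 + 13) mod 60 = 4.

4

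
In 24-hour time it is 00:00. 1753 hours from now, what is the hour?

1

1753 mod 24 = 1 (since 73·24 = 1752).
(0 + 1) mod 24 = 1.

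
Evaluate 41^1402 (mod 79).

Successive squares of 41 mod 79: 41^1≡41, 41^2≡22, 41^4≡10, 41^8≡21, 41^16≡46, 41^32≡62, 41^64≡52, 41^128≡18, 41^256≡8, 41^512≡64, 41^1024≡67.
1402 = 2 + 8 + 16 + 32 + 64 + 256 + 1024, so 41^1402 ≡ 22·21·46·62·52·8·67 ≡ 18 (mod 79).

18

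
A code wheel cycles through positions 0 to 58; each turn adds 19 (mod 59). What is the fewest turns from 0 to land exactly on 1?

28

59 = 3·19 + 2
19 = 9·2 + 1
2 = 2·1 + 0
Back-substituting gives 19·28 ≡ 1 (mod 59).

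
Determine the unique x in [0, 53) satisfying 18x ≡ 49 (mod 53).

41

The inverse of 18 mod 53 is 3 (since 18·3 = 54 ≡ 1).
Multiplying both sides by 3: x ≡ 3·49 = 147 ≡ 41 (mod 53).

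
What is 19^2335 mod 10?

9

The units digit of 19^n cycles with period 2: 9, 1, …
2335 leaves remainder 1 on division by 2, so 19^2335 ends in 9.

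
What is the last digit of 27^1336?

1

Last digits of 7^n: 7, 9, 3, 1 (period 4).
1336 mod 4 = 0, so the last digit matches 7^4 = 1.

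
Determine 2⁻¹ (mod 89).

2·45 = 90 = 1·89 + 1, so 2⁻¹ ≡ 45 (mod 89).

45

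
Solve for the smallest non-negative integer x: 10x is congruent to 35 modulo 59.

The inverse of 10 mod 59 is 6 (since 10·6 = 60 ≡ 1).
So x ≡ 6·35 = 210 ≡ 33 (mod 59).
Check: 10·33 = 330 = 5·59 + 35.

33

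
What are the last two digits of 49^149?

By repeated squaring mod 100: 49^1≡49, 49^2≡1, 49^4≡1, 49^8≡1, 49^16≡1, 49^32≡1, 49^64≡1, 49^128≡1.
149 = 1 + 4 + 16 + 128, so 49^149 ≡ 49·1·1·1 ≡ 49 (mod 100).

49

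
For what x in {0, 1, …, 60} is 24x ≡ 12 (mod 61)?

The inverse of 24 mod 61 is 28 (since 24·28 = 672 ≡ 1).
So x ≡ 28·12 = 336 ≡ 31 (mod 61).
Check: 24·31 = 744 = 12·61 + 12.

31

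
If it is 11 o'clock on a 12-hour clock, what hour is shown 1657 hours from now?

1657 mod 12 = 1 (since 138·12 = 1656).
11 + 1 → 12 on a 12-hour dial.

12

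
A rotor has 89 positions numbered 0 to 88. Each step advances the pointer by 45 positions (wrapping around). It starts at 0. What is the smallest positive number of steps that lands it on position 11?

45⁻¹ ≡ 2 (mod 89) because 45·2 = 90 = 1·89 + 1.
So x ≡ 2·11 = 22 ≡ 22 (mod 89).

22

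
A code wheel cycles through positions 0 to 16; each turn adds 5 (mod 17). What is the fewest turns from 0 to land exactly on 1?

7

17 = 3·5 + 2
5 = 2·2 + 1
2 = 2·1 + 0
Back-substituting gives 5·7 ≡ 1 (mod 17).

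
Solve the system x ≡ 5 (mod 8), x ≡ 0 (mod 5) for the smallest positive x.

x ≡ 0 (mod 5) gives x ∈ {0, 5}.
The first of these with x mod 8 = 5 is 5.

5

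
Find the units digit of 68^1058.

The units digit of 68^n cycles with period 4: 8, 4, 2, 6, …
1058 leaves remainder 2 on division by 4, so 68^1058 ends in 4.

4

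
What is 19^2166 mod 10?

Powers of 9 mod 10 repeat with period 2: 9, 1.
2166 leaves remainder 0 on division by 2, so 19^2166 ends in 1.

1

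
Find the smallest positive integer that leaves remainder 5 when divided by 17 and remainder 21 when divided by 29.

311

x ≡ 5 (mod 17) gives x ∈ {5, 22, 39, 56, 73, 90, 107, 124, …}.
The first of these with x mod 29 = 21 is 311.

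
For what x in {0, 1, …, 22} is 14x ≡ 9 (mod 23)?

The inverse of 14 mod 23 is 5 (since 14·5 = 70 ≡ 1).
So x ≡ 5·9 = 45 ≡ 22 (mod 23).

22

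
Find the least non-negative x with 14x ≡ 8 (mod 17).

14⁻¹ ≡ 11 (mod 17) because 14·11 = 154 = 9·17 + 1.
Multiplying both sides by 11: x ≡ 11·8 = 88 ≡ 3 (mod 17).

3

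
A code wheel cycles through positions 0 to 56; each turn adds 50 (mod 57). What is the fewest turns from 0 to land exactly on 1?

50·8 = 400 = 7·57 + 1, so 50⁻¹ ≡ 8 (mod 57).

8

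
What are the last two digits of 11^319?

91

Successive squares of 11 mod 100: 11^1≡11, 11^2≡21, 11^4≡41, 11^8≡81, 11^16≡61, 11^32≡21, 11^64≡41, 11^128≡81, 11^256≡61.
319 = 1 + 2 + 4 + 8 + 16 + 32 + 256, so 11^319 ≡ 11·21·41·81·61·21·61 ≡ 91 (mod 100).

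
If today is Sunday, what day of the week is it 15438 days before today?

15438 − 2205·7 = 3, so 15438 ≡ 3 (mod 7).
Sunday − 3 days → Thursday.

Thursday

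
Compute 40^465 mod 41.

By repeated squaring mod 41: 40^1≡40, 40^2≡1, 40^4≡1, 40^8≡1, 40^16≡1, 40^32≡1, 40^64≡1, 40^128≡1, 40^256≡1.
465 = 1 + 16 + 64 + 128 + 256, so 40^465 ≡ 40·1·1·1·1 ≡ 40 (mod 41).

40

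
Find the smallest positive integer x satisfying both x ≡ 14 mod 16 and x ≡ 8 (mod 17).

110

x ≡ 14 (mod 16) gives x ∈ {14, 30, 46, 62, 78, 94, 110}.
The first of these with x mod 17 = 8 is 110.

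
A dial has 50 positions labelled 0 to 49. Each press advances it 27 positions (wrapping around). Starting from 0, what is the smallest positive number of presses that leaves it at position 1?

13

50 = 1·27 + 23
27 = 1·23 + 4
23 = 5·4 + 3
4 = 1·3 + 1
3 = 3·1 + 0
Back-substituting gives 27·13 ≡ 1 (mod 50).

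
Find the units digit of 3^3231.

Powers of 3 mod 10 repeat with period 4: 3, 9, 7, 1.
3231 mod 4 = 3, so the last digit matches 3^3 = 7.

7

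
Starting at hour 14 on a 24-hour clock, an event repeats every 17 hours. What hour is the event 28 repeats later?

28·17 = 476.
476 − 19·24 = 20, so 476 ≡ 20 (mod 24).
(14 + 20) mod 24 = 10.

10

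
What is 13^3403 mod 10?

Powers of 3 mod 10 repeat with period 4: 3, 9, 7, 1.
3403 mod 4 = 3, so the last digit matches 3^3 = 7.

7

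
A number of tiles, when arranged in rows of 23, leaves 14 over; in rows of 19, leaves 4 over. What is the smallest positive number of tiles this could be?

175

Since 19·17 ≡ 1 (mod 23), take x = 4 + 19·((14−4)·17 mod 23) = 4 + 19·9 = 175.
Check: 175 mod 23 = 14, 175 mod 19 = 4.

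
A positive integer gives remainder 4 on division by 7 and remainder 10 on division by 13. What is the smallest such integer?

Since 13·6 ≡ 1 (mod 7), take x = 10 + 13·((4−10)·6 mod 7) = 10 + 13·6 = 88.
Check: 88 mod 7 = 4, 88 mod 13 = 10.

88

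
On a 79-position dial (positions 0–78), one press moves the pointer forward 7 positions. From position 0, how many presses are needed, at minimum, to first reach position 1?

34

7·34 = 238 = 3·79 + 1, so 7⁻¹ ≡ 34 (mod 79).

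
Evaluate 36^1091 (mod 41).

Successive squares of 36 mod 41: 36^1≡36, 36^2≡25, 36^4≡10, 36^8≡18, 36^16≡37, 36^32≡16, 36^64≡10, 36^128≡18, 36^256≡37, 36^512≡16, 36^1024≡10.
Since 1091 = 1 + 2 + 64 + 1024 in binary, 36^1091 ≡ 36·25·10·10 ≡ 5 (mod 41).

5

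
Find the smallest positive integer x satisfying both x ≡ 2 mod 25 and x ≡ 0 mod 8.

152

Since 8·22 ≡ 1 (mod 25), take x = 0 + 8·((2−0)·22 mod 25) = 0 + 8·19 = 152.
Check: 152 mod 25 = 2, 152 mod 8 = 0.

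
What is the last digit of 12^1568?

6

Powers of 2 mod 10 repeat with period 4: 2, 4, 8, 6.
1568 mod 4 = 0, so the last digit matches 2^4 = 6.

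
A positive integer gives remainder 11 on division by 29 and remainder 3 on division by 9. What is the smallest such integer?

156

x ≡ 3 (mod 9) gives x ∈ {3, 12, 21, 30, 39, 48, 57, 66, …}.
The first of these with x mod 29 = 11 is 156.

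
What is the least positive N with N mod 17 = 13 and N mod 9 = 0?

81

x ≡ 0 (mod 9) gives x ∈ {0, 9, 18, 27, 36, 45, 54, 63, …}.
The first of these with x mod 17 = 13 is 81.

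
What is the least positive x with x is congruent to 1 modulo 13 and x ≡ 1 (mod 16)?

Since 16·9 ≡ 1 (mod 13), take x = 1 + 16·((1−1)·9 mod 13) = 1 + 16·0 = 1.
Check: 1 mod 13 = 1, 1 mod 16 = 1.

1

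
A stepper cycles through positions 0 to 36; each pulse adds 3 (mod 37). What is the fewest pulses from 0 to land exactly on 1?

37 = 12·3 + 1
3 = 3·1 + 0
Back-substituting gives 3·25 ≡ 1 (mod 37).

25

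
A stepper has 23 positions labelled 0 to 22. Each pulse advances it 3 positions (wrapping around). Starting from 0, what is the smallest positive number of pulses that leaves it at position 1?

8

23 = 7·3 + 2
3 = 1·2 + 1
2 = 2·1 + 0
Back-substituting gives 3·8 ≡ 1 (mod 23).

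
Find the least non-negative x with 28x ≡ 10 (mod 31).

7

The inverse of 28 mod 31 is 10 (since 28·10 = 280 ≡ 1).
Multiplying both sides by 10: x ≡ 10·10 = 100 ≡ 7 (mod 31).
Check: 28·7 = 196 = 6·31 + 10.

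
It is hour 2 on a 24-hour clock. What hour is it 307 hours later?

21

307 − 12·24 = 19, so 307 ≡ 19 (mod 24).
(2 + 19) mod 24 = 21.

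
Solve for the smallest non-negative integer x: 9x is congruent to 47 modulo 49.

27

The inverse of 9 mod 49 is 11 (since 9·11 = 99 ≡ 1).
Multiplying both sides by 11: x ≡ 11·47 = 517 ≡ 27 (mod 49).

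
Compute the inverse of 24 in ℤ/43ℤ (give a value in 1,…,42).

43 = 1·24 + 19
24 = 1·19 + 5
19 = 3·5 + 4
5 = 1·4 + 1
4 = 4·1 + 0
Back-substituting gives 24·9 ≡ 1 (mod 43).

9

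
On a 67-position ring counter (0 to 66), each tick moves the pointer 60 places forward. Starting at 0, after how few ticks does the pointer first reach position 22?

The inverse of 60 mod 67 is 19 (since 60·19 = 1140 ≡ 1).
So x ≡ 19·22 = 418 ≡ 16 (mod 67).
Check: 60·16 = 960 = 14·67 + 22.

16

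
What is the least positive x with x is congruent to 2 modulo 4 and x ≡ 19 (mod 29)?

106

x ≡ 2 (mod 4) gives x ∈ {2, 6, 10, 14, 18, 22, 26, 30, …}.
The first of these with x mod 29 = 19 is 106.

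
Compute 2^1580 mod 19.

Successive squares of 2 mod 19: 2^1≡2, 2^2≡4, 2^4≡16, 2^8≡9, 2^16≡5, 2^32≡6, 2^64≡17, 2^128≡4, 2^256≡16, 2^512≡9, 2^1024≡5.
1580 = 4 + 8 + 32 + 512 + 1024, so 2^1580 ≡ 16·9·6·9·5 ≡ 6 (mod 19).

6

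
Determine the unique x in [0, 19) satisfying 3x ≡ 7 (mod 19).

3⁻¹ ≡ 13 (mod 19) because 3·13 = 39 = 2·19 + 1.
Multiplying both sides by 13: x ≡ 13·7 = 91 ≡ 15 (mod 19).
Check: 3·15 = 45 = 2·19 + 7.

15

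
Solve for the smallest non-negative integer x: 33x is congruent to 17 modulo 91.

33⁻¹ ≡ 80 (mod 91) because 33·80 = 2640 = 29·91 + 1.
So x ≡ 80·17 = 1360 ≡ 86 (mod 91).
Check: 33·86 = 2838 = 31·91 + 17.

86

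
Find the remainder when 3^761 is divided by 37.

By repeated squaring mod 37: 3^1≡3, 3^2≡9, 3^4≡7, 3^8≡12, 3^16≡33, 3^32≡16, 3^64≡34, 3^128≡9, 3^256≡7, 3^512≡12.
Since 761 = 1 + 8 + 16 + 32 + 64 + 128 + 512 in binary, 3^761 ≡ 3·12·33·16·34·9·12 ≡ 21 (mod 37).

21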